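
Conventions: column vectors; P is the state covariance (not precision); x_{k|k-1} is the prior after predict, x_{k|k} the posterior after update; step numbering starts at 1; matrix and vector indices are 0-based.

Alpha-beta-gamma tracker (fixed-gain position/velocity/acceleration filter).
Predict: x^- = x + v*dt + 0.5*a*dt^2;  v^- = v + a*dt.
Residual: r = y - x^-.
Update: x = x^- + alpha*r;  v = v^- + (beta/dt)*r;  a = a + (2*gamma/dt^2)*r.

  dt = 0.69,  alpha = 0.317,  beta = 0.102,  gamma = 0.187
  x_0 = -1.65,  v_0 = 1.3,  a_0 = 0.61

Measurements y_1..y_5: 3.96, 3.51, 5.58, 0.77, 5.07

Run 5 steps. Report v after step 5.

step 1: x_pred=-0.6078  r=4.5678  x^+=0.8402  v^+=2.3961  a^+=4.1982
step 2: x_pred=3.4929  r=0.0171  x^+=3.4983  v^+=5.2954  a^+=4.2116
step 3: x_pred=8.1548  r=-2.5748  x^+=7.3386  v^+=7.8209  a^+=2.1890
step 4: x_pred=13.2561  r=-12.4861  x^+=9.2980  v^+=7.4855  a^+=-7.6194
step 5: x_pred=12.6492  r=-7.5792  x^+=10.2466  v^+=1.1077  a^+=-13.5732

v_post = 1.1077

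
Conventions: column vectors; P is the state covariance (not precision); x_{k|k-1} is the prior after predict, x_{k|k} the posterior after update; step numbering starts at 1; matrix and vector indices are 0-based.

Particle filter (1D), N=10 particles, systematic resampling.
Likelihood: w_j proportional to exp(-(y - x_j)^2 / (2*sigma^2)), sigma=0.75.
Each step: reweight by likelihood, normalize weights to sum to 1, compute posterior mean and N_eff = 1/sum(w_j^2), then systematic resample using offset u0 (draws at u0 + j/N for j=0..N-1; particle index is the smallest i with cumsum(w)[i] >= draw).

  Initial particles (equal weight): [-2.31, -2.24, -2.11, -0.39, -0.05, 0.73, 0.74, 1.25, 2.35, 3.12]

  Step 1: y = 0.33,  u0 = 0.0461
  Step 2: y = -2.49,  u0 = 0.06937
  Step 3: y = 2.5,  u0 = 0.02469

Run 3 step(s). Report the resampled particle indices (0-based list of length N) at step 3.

step 1: w=[0.0005, 0.0008, 0.0013, 0.1683, 0.2347, 0.2315, 0.2298, 0.1257, 0.0071, 0.0003]  mean=0.4305  Neff=4.8626  idx=[3, 3, 4, 4, 5, 5, 6, 6, 6, 7]
step 2: w=[0.3950, 0.3950, 0.1002, 0.1002, 0.0020, 0.0020, 0.0019, 0.0019, 0.0019, 0.0001]  mean=-0.3110  Neff=3.0106  idx=[0, 0, 0, 0, 1, 1, 1, 1, 2, 3]
step 3: w=[0.0545, 0.0545, 0.0545, 0.0545, 0.0545, 0.0545, 0.0545, 0.0545, 0.2820, 0.2820]  mean=-0.1982  Neff=5.4689  idx=[0, 2, 4, 5, 7, 8, 8, 9, 9, 9]

resampled_idx = [0, 2, 4, 5, 7, 8, 8, 9, 9, 9]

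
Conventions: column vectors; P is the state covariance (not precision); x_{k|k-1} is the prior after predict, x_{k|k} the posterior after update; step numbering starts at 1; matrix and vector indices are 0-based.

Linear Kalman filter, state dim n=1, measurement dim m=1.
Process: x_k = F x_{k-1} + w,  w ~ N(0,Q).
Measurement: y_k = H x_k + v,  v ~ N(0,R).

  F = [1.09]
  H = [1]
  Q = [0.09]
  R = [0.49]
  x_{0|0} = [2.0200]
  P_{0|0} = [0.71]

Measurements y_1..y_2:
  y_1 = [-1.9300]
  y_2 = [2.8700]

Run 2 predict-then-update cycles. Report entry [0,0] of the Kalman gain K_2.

K[0,0] = 0.4905

step 1: x^-=[2.2018]  P^-=[0.9336]  S=[1.4236]  K=[0.6558]  nu=[-4.1318]  x^+=[-0.5078]  P^+=[0.3213]
step 2: x^-=[-0.5535]  P^-=[0.4718]  S=[0.9618]  K=[0.4905]  nu=[3.4235]  x^+=[1.1258]  P^+=[0.2404]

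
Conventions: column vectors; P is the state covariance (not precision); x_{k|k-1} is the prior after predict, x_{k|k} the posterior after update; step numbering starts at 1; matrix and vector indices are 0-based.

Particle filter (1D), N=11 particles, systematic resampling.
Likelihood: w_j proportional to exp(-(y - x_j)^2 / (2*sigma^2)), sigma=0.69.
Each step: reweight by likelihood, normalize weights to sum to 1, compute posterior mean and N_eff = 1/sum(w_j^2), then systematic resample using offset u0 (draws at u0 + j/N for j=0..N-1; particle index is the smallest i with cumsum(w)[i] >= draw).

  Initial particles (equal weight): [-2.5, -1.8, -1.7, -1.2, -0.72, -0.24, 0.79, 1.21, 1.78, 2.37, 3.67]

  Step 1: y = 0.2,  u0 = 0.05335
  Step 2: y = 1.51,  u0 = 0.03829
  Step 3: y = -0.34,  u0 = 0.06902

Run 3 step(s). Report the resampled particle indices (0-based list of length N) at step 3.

step 1: w=[0.0002, 0.0060, 0.0090, 0.0509, 0.1639, 0.3252, 0.2765, 0.1365, 0.0290, 0.0028, 0.0000]  mean=0.1583  Neff=4.3235  idx=[3, 4, 5, 5, 5, 5, 6, 6, 6, 7, 7]
step 2: w=[0.0001, 0.0014, 0.0108, 0.0108, 0.0108, 0.0108, 0.1557, 0.1557, 0.1557, 0.2442, 0.2442]  mean=0.9483  Neff=5.1973  idx=[5, 6, 7, 7, 8, 8, 9, 9, 10, 10, 10]
step 3: w=[0.3667, 0.0969, 0.0969, 0.0969, 0.0969, 0.0969, 0.0297, 0.0297, 0.0297, 0.0297, 0.0297]  mean=0.4747  Neff=5.3801  idx=[0, 0, 0, 0, 1, 2, 3, 4, 5, 7, 10]

resampled_idx = [0, 0, 0, 0, 1, 2, 3, 4, 5, 7, 10]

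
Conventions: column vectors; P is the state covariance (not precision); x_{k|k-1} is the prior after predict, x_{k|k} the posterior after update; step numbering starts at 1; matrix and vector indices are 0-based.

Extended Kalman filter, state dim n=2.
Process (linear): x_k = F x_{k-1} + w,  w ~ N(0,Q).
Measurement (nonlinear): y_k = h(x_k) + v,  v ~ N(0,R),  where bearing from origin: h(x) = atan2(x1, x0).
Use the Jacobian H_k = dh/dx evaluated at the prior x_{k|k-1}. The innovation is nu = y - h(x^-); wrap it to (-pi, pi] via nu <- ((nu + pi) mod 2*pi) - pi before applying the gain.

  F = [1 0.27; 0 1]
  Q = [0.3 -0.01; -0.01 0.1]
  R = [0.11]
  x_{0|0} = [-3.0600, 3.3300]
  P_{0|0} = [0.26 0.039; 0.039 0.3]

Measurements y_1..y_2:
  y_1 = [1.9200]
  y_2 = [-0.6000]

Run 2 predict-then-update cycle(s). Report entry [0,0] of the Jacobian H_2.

H_jac[0,0] = -0.2669

step 1: x^-=[-2.1609, 3.3300]  P^-=[0.6029 0.1100; 0.1100 0.4000]  H_jac=[-0.2113 -0.1371]  S=[0.1508]  K=[-0.9448; -0.5178]  nu=[-0.2264]  x^+=[-1.9470, 3.4472]  P^+=[0.4683 0.0362; 0.0362 0.3596]
step 2: x^-=[-1.0162, 3.4472]  P^-=[0.8141 0.1233; 0.1233 0.4596]  H_jac=[-0.2669 -0.0787]  S=[0.1760]  K=[-1.2895; -0.3924]  nu=[-2.4575]  x^+=[2.1527, 4.4115]  P^+=[0.5214 0.0342; 0.0342 0.4325]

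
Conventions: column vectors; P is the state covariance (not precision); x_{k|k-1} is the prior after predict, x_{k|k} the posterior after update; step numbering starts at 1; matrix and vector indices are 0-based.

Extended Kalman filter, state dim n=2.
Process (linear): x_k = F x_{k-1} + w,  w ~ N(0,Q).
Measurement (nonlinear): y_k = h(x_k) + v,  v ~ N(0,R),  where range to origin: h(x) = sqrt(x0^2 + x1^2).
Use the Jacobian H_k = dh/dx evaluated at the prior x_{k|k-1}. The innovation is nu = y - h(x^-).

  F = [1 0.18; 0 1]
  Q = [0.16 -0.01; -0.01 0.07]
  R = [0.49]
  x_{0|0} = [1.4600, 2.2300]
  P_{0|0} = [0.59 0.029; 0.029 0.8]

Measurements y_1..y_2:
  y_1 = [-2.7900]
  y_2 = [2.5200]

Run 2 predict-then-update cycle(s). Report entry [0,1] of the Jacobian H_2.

H_jac[0,1] = -0.7313

step 1: x^-=[1.8614, 2.2300]  P^-=[0.7864 0.1630; 0.1630 0.8700]  H_jac=[0.6408 0.7677]  S=[1.4860]  K=[0.4233; 0.5197]  nu=[-5.6948]  x^+=[-0.5492, -0.7298]  P^+=[0.5201 -0.1639; -0.1639 0.4686]
step 2: x^-=[-0.6806, -0.7298]  P^-=[0.6362 -0.0896; -0.0896 0.5386]  H_jac=[-0.6820 -0.7313]  S=[0.9846]  K=[-0.3742; -0.3380]  nu=[1.5221]  x^+=[-1.2501, -1.2442]  P^+=[0.4984 -0.2141; -0.2141 0.4261]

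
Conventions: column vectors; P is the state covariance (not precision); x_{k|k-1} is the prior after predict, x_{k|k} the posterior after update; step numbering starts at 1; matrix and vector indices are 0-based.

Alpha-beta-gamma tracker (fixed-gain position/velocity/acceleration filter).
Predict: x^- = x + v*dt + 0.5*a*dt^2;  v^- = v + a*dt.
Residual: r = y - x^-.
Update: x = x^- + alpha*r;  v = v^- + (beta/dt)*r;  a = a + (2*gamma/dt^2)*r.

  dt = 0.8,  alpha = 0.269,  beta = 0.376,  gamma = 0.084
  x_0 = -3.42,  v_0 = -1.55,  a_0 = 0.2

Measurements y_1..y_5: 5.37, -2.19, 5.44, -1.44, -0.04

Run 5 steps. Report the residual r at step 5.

step 1: x_pred=-4.5960  r=9.9660  x^+=-1.9151  v^+=3.2940  a^+=2.8161
step 2: x_pred=1.6212  r=-3.8112  x^+=0.5960  v^+=3.7556  a^+=1.8156
step 3: x_pred=4.1815  r=1.2585  x^+=4.5200  v^+=5.7996  a^+=2.1460
step 4: x_pred=9.8464  r=-11.2864  x^+=6.8104  v^+=2.2118  a^+=-0.8167
step 5: x_pred=8.3185  r=-8.3585  x^+=6.0700  v^+=-2.3701  a^+=-3.0108

resid = -8.3585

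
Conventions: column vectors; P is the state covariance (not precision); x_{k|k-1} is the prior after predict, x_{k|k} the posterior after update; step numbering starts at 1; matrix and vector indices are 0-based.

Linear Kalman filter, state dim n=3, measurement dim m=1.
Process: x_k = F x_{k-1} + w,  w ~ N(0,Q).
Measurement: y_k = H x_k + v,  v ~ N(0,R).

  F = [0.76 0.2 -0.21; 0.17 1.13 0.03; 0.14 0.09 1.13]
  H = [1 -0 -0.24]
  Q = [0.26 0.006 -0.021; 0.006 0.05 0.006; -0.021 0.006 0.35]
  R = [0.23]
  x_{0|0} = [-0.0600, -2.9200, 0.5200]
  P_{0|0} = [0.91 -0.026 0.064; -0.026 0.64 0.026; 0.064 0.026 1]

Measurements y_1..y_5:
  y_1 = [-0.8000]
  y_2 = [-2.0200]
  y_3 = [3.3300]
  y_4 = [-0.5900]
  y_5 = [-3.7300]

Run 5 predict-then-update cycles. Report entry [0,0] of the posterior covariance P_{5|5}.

P_post[0,0] = 0.2498

step 1: x^-=[-0.7388, -3.2942, 0.3164]  P^-=[0.8248 0.2319 -0.0940; 0.2319 0.8868 0.1680; -0.0940 0.1680 1.6748]  S=[1.1964]  K=[0.7083; 0.1601; -0.4145]  nu=[0.0147]  x^+=[-0.7284, -3.2918, 0.3103]  P^+=[0.2246 0.0962 0.2573; 0.0962 0.8562 0.2474; 0.2573 0.2474 1.4692]
step 2: x^-=[-1.2771, -3.8343, -0.0476]  P^-=[0.4151 0.2446 -0.0564; 0.2446 1.2074 0.5320; -0.0564 0.5320 2.3715]  S=[0.8088]  K=[0.5300; 0.1446; -0.7735]  nu=[-0.7543]  x^+=[-1.6769, -3.9434, 0.5359]  P^+=[0.1879 0.1826 0.2751; 0.1826 1.1905 0.6224; 0.2751 0.6224 1.8876]
step 3: x^-=[-2.1756, -4.7250, 0.0159]  P^-=[0.4148 0.3030 -0.0528; 0.3030 1.6925 1.0777; -0.0528 1.0777 2.9919]  S=[0.8425]  K=[0.5074; 0.0526; -0.9150]  nu=[5.5094]  x^+=[0.6199, -4.4350, -5.0250]  P^+=[0.1979 0.2805 0.3383; 0.2805 1.6901 1.1182; 0.3383 1.1182 2.2866]
step 4: x^-=[0.6394, -5.0569, -5.9906]  P^-=[0.4261 0.3865 0.0271; 0.3865 2.4029 1.8061; 0.0271 1.8061 3.6289]  S=[0.8521]  K=[0.4924; -0.0551; -0.9903]  nu=[-2.6672]  x^+=[-0.6739, -4.9100, -3.3494]  P^+=[0.2195 0.4096 0.4426; 0.4096 2.4003 1.7596; 0.4426 1.7596 2.7933]
step 5: x^-=[-0.7908, -5.7634, -4.3211]  P^-=[0.4414 0.5123 0.1537; 0.5123 3.4051 2.7596; 0.1537 2.7596 4.4487]  S=[0.8539]  K=[0.4737; -0.1757; -1.0704]  nu=[-3.9762]  x^+=[-2.6745, -5.0646, -0.0650]  P^+=[0.2498 0.5833 0.5867; 0.5833 3.3787 2.5990; 0.5867 2.5990 3.4704]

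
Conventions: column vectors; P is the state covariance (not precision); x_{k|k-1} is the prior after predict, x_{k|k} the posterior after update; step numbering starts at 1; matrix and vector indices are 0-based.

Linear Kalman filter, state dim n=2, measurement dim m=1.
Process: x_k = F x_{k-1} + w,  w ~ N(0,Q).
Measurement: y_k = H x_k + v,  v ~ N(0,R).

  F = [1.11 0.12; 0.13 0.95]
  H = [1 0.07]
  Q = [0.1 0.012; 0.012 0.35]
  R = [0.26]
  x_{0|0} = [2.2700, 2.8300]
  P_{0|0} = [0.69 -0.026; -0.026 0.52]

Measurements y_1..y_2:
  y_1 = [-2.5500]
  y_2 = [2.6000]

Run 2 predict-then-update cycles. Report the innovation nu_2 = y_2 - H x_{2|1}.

step 1: x^-=[2.8593, 2.9836]  P^-=[0.9507 0.1430; 0.1430 0.8245]  S=[1.2348]  K=[0.7781; 0.1626]  nu=[-5.6182]  x^+=[-1.5119, 2.0702]  P^+=[0.2032 -0.0132; -0.0132 0.7919]
step 2: x^-=[-1.4298, 1.7702]  P^-=[0.3583 0.1175; 0.1175 1.0649]  S=[0.6399]  K=[0.5727; 0.3001]  nu=[3.9059]  x^+=[0.8071, 2.9424]  P^+=[0.1484 0.0075; 0.0075 1.0072]

innov = [3.9059]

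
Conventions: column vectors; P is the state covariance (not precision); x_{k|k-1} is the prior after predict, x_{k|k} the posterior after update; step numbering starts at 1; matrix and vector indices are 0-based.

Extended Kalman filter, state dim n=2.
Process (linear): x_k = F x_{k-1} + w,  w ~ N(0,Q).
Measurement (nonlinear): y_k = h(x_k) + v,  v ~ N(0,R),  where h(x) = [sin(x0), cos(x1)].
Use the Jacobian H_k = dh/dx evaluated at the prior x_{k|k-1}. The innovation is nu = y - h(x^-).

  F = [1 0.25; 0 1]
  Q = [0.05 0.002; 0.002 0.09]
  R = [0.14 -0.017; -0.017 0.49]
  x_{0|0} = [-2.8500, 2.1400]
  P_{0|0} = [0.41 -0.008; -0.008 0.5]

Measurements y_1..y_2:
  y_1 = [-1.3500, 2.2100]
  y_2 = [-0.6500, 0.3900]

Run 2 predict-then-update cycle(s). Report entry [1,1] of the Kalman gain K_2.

K[1,1] = -0.4046

step 1: x^-=[-2.3150, 2.1400]  P^-=[0.4872 0.1190; 0.1190 0.5900]  H_jac=[-0.6774 0.0000; 0.0000 -0.8423]  S=[0.3636 0.0509; 0.0509 0.9086]  K=[-0.8994 -0.0599; -0.1463 -0.5388]  nu=[-0.6144, 2.7490]  x^+=[-1.9272, 0.7488]  P^+=[0.1844 0.0167; 0.0167 0.3105]
step 2: x^-=[-1.7400, 0.7488]  P^-=[0.2621 0.0963; 0.0963 0.4005]  H_jac=[-0.1684 0.0000; 0.0000 -0.6808]  S=[0.1474 -0.0060; -0.0060 0.6756]  K=[-0.3034 -0.0997; -0.1264 -0.4046]  nu=[0.3357, -0.3425]  x^+=[-1.8077, 0.8450]  P^+=[0.2422 0.0642; 0.0642 0.2881]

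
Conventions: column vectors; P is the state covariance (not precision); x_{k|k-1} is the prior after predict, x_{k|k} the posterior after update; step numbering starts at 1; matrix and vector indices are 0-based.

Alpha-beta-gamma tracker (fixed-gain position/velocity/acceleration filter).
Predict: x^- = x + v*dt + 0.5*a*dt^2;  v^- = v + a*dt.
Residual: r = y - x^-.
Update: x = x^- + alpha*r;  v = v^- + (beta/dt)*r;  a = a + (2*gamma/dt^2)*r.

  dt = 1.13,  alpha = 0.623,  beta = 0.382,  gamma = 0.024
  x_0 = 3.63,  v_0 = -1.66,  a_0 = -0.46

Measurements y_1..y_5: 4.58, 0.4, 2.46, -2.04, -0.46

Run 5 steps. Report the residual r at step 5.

resid = 3.3580

step 1: x_pred=1.4605  r=3.1195  x^+=3.4040  v^+=-1.1252  a^+=-0.3427
step 2: x_pred=1.9136  r=-1.5136  x^+=0.9706  v^+=-2.0242  a^+=-0.3996
step 3: x_pred=-1.5719  r=4.0319  x^+=0.9400  v^+=-1.1128  a^+=-0.2481
step 4: x_pred=-0.4759  r=-1.5641  x^+=-1.4503  v^+=-1.9219  a^+=-0.3069
step 5: x_pred=-3.8180  r=3.3580  x^+=-1.7260  v^+=-1.1335  a^+=-0.1806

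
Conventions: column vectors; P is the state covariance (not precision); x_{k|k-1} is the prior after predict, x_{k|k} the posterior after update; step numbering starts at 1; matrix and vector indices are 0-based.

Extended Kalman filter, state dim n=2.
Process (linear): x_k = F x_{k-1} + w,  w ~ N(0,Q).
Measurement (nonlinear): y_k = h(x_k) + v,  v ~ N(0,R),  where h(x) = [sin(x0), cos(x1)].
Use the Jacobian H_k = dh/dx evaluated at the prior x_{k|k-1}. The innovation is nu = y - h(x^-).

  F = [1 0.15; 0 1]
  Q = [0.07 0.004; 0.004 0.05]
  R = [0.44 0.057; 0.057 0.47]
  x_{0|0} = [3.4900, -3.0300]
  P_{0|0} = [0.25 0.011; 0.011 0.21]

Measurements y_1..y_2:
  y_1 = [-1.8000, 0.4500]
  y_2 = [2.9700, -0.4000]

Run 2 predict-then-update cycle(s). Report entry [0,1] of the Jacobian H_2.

step 1: x^-=[3.0355, -3.0300]  P^-=[0.3280 0.0465; 0.0465 0.2600]  H_jac=[-0.9944 0.0000; 0.0000 0.1114]  S=[0.7643 0.0519; 0.0519 0.4732]  K=[-0.4307 0.0581; -0.0651 0.0683]  nu=[-1.9059, 1.4438]  x^+=[3.9403, -2.8072]  P^+=[0.1872 0.0249; 0.0249 0.2550]
step 2: x^-=[3.5192, -2.8072]  P^-=[0.2705 0.0672; 0.0672 0.3050]  H_jac=[-0.9296 0.0000; 0.0000 0.3282]  S=[0.6737 0.0365; 0.0365 0.5028]  K=[-0.3770 0.0712; -0.1039 0.2066]  nu=[3.3387, 0.5446]  x^+=[2.2992, -3.0415]  P^+=[0.1741 0.0365; 0.0365 0.2778]

H_jac[0,1] = 0.0000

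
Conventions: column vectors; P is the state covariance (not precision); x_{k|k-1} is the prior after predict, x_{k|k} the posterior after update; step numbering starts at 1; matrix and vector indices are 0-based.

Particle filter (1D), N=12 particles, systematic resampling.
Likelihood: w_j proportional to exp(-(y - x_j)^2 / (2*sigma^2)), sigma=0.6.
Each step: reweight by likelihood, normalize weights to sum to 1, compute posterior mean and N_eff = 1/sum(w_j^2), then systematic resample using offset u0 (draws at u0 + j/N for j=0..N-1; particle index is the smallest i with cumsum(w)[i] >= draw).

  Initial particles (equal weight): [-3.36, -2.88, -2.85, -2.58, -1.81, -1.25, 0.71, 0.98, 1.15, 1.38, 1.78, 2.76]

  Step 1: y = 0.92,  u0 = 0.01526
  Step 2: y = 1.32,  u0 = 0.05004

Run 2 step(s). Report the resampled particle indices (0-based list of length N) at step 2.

step 1: w=[0.0000, 0.0000, 0.0000, 0.0000, 0.0000, 0.0004, 0.2364, 0.2501, 0.2335, 0.1873, 0.0900, 0.0023]  mean=1.1060  Neff=4.6260  idx=[6, 6, 6, 7, 7, 7, 8, 8, 8, 9, 9, 10]
step 2: w=[0.0599, 0.0599, 0.0599, 0.0855, 0.0855, 0.0855, 0.0964, 0.0964, 0.0964, 0.0999, 0.0999, 0.0748]  mean=1.1205  Neff=11.6098  idx=[0, 2, 3, 4, 5, 6, 7, 8, 8, 9, 10, 11]

resampled_idx = [0, 2, 3, 4, 5, 6, 7, 8, 8, 9, 10, 11]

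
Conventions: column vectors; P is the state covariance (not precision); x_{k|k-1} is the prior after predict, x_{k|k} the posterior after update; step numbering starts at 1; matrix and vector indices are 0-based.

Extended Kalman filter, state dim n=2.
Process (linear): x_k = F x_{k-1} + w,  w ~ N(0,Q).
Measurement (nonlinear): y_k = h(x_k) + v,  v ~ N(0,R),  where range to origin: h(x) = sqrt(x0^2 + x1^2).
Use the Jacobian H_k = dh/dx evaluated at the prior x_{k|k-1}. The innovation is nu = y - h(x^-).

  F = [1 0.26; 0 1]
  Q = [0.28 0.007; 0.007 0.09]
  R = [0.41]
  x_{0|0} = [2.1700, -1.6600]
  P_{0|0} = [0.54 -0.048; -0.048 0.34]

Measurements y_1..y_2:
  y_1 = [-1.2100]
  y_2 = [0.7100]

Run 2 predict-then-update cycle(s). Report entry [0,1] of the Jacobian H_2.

H_jac[0,1] = -0.8305

step 1: x^-=[1.7384, -1.6600]  P^-=[0.8180 0.0474; 0.0474 0.4300]  H_jac=[0.7232 -0.6906]  S=[0.9956]  K=[0.5613; -0.2638]  nu=[-3.6137]  x^+=[-0.2901, -0.7066]  P^+=[0.5043 0.1949; 0.1949 0.3607]
step 2: x^-=[-0.4738, -0.7066]  P^-=[0.9100 0.2956; 0.2956 0.4507]  H_jac=[-0.5570 -0.8305]  S=[1.2767]  K=[-0.5893; -0.4222]  nu=[-0.1407]  x^+=[-0.3909, -0.6472]  P^+=[0.4666 -0.0220; -0.0220 0.2232]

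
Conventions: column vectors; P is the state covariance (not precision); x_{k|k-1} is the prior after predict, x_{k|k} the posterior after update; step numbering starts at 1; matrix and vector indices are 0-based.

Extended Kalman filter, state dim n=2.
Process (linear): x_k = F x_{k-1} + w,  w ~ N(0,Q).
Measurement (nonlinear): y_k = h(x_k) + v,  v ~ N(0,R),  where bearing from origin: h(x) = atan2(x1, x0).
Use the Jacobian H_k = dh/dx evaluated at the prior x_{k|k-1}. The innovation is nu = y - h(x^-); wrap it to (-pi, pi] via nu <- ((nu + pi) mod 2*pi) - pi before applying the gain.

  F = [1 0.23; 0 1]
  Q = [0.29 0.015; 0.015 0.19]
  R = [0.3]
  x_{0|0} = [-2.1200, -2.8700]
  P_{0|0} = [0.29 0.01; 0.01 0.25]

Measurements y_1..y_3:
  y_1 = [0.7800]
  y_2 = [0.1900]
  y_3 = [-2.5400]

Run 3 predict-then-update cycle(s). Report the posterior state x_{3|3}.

step 1: x^-=[-2.7801, -2.8700]  P^-=[0.5978 0.0825; 0.0825 0.4400]  H_jac=[0.1798 -0.1741]  S=[0.3275]  K=[0.2843; -0.1887]  nu=[3.1203]  x^+=[-1.8931, -3.4587]  P^+=[0.5714 0.1001; 0.1001 0.4283]
step 2: x^-=[-2.6886, -3.4587]  P^-=[0.9300 0.2136; 0.2136 0.6183]  H_jac=[0.1802 -0.1401]  S=[0.3316]  K=[0.4153; -0.1452]  nu=[2.4216]  x^+=[-1.6829, -3.8102]  P^+=[0.8729 0.2336; 0.2336 0.6114]
step 3: x^-=[-2.5593, -3.8102]  P^-=[1.3026 0.3892; 0.3892 0.8014]  H_jac=[0.1809 -0.1215]  S=[0.3373]  K=[0.5582; -0.0799]  nu=[-0.3777]  x^+=[-2.7701, -3.7800]  P^+=[1.1975 0.4042; 0.4042 0.7992]

x_post = [-2.7701, -3.7800]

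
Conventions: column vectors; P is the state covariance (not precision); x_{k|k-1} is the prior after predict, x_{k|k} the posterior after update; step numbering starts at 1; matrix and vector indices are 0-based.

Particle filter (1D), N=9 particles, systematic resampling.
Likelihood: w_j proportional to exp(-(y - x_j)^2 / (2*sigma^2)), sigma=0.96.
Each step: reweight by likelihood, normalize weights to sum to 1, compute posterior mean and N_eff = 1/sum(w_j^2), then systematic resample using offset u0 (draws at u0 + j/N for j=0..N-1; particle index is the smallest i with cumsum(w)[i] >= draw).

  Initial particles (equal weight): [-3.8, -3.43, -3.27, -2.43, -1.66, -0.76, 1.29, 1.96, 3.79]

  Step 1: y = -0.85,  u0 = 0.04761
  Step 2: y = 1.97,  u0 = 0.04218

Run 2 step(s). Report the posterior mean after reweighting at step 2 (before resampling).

step 1: w=[0.0042, 0.0127, 0.0196, 0.1212, 0.3290, 0.4676, 0.0392, 0.0065, 0.0000]  mean=-1.2564  Neff=2.9088  idx=[3, 4, 4, 4, 5, 5, 5, 5, 5]
step 2: w=[0.0003, 0.0087, 0.0087, 0.0087, 0.1947, 0.1947, 0.1947, 0.1947, 0.1947]  mean=-0.7841  Neff=5.2693  idx=[4, 4, 5, 5, 6, 6, 7, 8, 8]

post_mean = -0.7841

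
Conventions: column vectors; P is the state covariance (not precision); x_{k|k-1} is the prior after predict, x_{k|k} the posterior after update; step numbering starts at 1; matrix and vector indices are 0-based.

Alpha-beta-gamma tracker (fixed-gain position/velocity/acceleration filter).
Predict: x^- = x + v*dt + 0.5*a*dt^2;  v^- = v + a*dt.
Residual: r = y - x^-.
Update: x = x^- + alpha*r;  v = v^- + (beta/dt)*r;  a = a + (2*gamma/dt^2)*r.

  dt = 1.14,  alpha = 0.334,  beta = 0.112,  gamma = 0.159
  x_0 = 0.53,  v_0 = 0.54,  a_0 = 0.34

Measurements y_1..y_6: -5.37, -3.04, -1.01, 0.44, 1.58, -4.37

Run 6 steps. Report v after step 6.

step 1: x_pred=1.3665  r=-6.7365  x^+=-0.8835  v^+=0.2658  a^+=-1.3084
step 2: x_pred=-1.4307  r=-1.6093  x^+=-1.9682  v^+=-1.3839  a^+=-1.7022
step 3: x_pred=-4.6519  r=3.6419  x^+=-3.4355  v^+=-2.9665  a^+=-0.8110
step 4: x_pred=-7.3443  r=7.7843  x^+=-4.7444  v^+=-3.1263  a^+=1.0937
step 5: x_pred=-7.5977  r=9.1777  x^+=-4.5323  v^+=-0.9778  a^+=3.3394
step 6: x_pred=-3.4771  r=-0.8929  x^+=-3.7753  v^+=2.7414  a^+=3.1209

v_post = 2.7414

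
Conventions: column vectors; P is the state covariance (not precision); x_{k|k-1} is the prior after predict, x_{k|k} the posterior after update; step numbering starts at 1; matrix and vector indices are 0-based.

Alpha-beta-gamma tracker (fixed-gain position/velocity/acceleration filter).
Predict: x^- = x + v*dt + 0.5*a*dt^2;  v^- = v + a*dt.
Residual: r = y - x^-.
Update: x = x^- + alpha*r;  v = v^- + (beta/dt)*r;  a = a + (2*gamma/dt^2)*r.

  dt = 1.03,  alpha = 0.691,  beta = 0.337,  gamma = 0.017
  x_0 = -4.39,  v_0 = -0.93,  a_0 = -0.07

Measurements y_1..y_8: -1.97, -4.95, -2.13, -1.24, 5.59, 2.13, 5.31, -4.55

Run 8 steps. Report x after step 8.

x_post = -0.8666

step 1: x_pred=-5.3850  r=3.4150  x^+=-3.0252  v^+=0.1152  a^+=0.0394
step 2: x_pred=-2.8856  r=-2.0644  x^+=-4.3121  v^+=-0.5196  a^+=-0.0267
step 3: x_pred=-4.8614  r=2.7314  x^+=-2.9740  v^+=0.3466  a^+=0.0608
step 4: x_pred=-2.5847  r=1.3447  x^+=-1.6555  v^+=0.8492  a^+=0.1039
step 5: x_pred=-0.7257  r=6.3157  x^+=3.6385  v^+=3.0227  a^+=0.3063
step 6: x_pred=6.9143  r=-4.7843  x^+=3.6083  v^+=1.7728  a^+=0.1530
step 7: x_pred=5.5155  r=-0.2055  x^+=5.3735  v^+=1.8632  a^+=0.1464
step 8: x_pred=7.3702  r=-11.9202  x^+=-0.8666  v^+=-1.8861  a^+=-0.2356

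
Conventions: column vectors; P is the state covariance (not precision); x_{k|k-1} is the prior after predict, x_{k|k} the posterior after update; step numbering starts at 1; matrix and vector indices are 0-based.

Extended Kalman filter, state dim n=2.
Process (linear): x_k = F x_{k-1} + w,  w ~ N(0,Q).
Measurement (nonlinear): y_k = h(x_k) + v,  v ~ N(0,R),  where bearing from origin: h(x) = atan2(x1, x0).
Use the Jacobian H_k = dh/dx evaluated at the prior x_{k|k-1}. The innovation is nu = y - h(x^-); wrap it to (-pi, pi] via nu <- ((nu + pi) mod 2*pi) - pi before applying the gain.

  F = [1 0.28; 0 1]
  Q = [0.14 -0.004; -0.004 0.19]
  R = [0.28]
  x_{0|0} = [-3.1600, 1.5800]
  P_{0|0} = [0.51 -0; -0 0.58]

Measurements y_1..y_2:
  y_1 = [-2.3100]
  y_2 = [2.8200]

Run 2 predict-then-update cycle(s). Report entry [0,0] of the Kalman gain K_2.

step 1: x^-=[-2.7176, 1.5800]  P^-=[0.6955 0.1584; 0.1584 0.7700]  H_jac=[-0.1599 -0.2750]  S=[0.3699]  K=[-0.4183; -0.6409]  nu=[1.3582]  x^+=[-3.2858, 0.7096]  P^+=[0.6307 0.0592; 0.0592 0.6181]
step 2: x^-=[-3.0871, 0.7096]  P^-=[0.8523 0.2283; 0.2283 0.8081]  H_jac=[-0.0707 -0.3077]  S=[0.3707]  K=[-0.3521; -0.7142]  nu=[-0.0957]  x^+=[-3.0534, 0.7779]  P^+=[0.8064 0.1351; 0.1351 0.6190]

K[0,0] = -0.3521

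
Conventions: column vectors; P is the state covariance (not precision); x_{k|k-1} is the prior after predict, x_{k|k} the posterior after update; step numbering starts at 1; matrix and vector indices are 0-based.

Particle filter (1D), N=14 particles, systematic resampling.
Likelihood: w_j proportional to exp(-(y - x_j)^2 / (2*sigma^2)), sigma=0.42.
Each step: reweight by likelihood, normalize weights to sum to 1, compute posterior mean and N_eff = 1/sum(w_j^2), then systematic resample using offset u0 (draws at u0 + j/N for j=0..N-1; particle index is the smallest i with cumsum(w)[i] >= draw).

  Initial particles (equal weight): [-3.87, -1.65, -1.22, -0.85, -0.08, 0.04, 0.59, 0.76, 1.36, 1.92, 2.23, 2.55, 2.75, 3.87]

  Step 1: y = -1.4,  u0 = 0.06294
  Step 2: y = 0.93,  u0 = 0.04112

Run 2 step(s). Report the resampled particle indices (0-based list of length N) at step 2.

step 1: w=[0.0000, 0.3835, 0.4177, 0.1942, 0.0033, 0.0013, 0.0000, 0.0000, 0.0000, 0.0000, 0.0000, 0.0000, 0.0000, 0.0000]  mean=-1.3077  Neff=2.7834  idx=[1, 1, 1, 1, 1, 2, 2, 2, 2, 2, 2, 3, 3, 3]
step 2: w=[0.0000, 0.0000, 0.0000, 0.0000, 0.0000, 0.0052, 0.0052, 0.0052, 0.0052, 0.0052, 0.0052, 0.3228, 0.3228, 0.3228]  mean=-0.8617  Neff=3.1966  idx=[11, 11, 11, 11, 11, 12, 12, 12, 12, 13, 13, 13, 13, 13]

resampled_idx = [11, 11, 11, 11, 11, 12, 12, 12, 12, 13, 13, 13, 13, 13]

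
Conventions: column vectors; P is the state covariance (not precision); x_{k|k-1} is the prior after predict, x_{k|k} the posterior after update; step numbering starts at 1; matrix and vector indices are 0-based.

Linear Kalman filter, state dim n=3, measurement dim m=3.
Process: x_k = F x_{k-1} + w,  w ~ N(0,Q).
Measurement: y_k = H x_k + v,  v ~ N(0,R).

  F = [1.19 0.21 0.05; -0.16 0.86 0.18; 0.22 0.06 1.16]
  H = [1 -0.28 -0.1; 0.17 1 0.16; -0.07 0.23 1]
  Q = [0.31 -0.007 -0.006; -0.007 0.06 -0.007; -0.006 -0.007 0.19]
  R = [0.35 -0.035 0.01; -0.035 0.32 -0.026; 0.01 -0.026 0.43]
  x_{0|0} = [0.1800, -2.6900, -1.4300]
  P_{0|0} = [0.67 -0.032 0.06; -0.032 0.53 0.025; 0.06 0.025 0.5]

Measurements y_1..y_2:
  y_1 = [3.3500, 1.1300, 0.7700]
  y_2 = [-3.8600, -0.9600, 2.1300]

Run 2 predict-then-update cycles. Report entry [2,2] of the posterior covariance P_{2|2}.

P_post[2,2] = 0.2564

step 1: x^-=[-0.4222, -2.5996, -1.7806]  P^-=[1.2751 -0.0516 0.2910; -0.0516 0.4984 0.1119; 0.2910 0.1119 0.9304]  S=[1.6504 0.0036 0.0418; 0.0036 0.9132 0.3861; 0.0418 0.3861 1.4054]  K=[0.7618 0.2052 0.0560; -0.1242 0.5493 0.0165; 0.0845 0.0666 0.6450]  nu=[2.8663, 4.0863, 3.1190]  x^+=[2.7745, -0.6595, 0.7455]  P^+=[0.2608 -0.0145 0.0480; -0.0145 0.1907 -0.0533; 0.0480 -0.0533 0.2921]
step 2: x^-=[3.2005, -0.8769, 1.4356]  P^-=[0.6858 -0.0283 0.1335; -0.0283 0.2019 -0.0087; 0.1335 -0.0087 0.6130]  S=[1.0464 0.0086 0.0177; 0.0086 0.5523 0.1234; 0.0177 0.1234 1.0353]  K=[0.6480 0.1786 0.0439; -0.0832 0.3562 -0.0027; 0.0611 0.0743 0.5713]  nu=[-7.1624, -0.8569, 1.1201]  x^+=[-1.5443, -0.5896, 1.5745]  P^+=[0.2219 -0.0106 0.0387; -0.0106 0.1253 -0.0408; 0.0387 -0.0408 0.2564]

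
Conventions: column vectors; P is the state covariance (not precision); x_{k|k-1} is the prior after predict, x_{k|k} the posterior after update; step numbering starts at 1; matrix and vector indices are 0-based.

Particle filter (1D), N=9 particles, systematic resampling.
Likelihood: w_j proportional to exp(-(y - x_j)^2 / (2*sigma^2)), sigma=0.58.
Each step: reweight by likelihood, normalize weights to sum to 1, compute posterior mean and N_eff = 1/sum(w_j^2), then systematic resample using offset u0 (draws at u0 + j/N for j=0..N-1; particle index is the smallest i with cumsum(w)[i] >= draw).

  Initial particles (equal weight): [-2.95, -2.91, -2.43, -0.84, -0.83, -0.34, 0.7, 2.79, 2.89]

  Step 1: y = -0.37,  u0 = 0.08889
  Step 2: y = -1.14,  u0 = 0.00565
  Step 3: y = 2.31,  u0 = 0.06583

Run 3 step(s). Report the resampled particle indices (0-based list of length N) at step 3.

step 1: w=[0.0000, 0.0000, 0.0007, 0.2735, 0.2773, 0.3793, 0.0693, 0.0000, 0.0000]  mean=-0.5421  Neff=3.3300  idx=[3, 3, 4, 4, 4, 5, 5, 5, 6]
step 2: w=[0.1586, 0.1586, 0.1572, 0.1572, 0.1572, 0.0700, 0.0700, 0.0700, 0.0012]  mean=-0.7284  Neff=7.1873  idx=[0, 0, 1, 2, 2, 3, 4, 4, 6]
step 3: w=[0.0121, 0.0121, 0.0121, 0.0132, 0.0132, 0.0132, 0.0132, 0.0132, 0.8977]  mean=-0.3905  Neff=1.2390  idx=[5, 8, 8, 8, 8, 8, 8, 8, 8]

resampled_idx = [5, 8, 8, 8, 8, 8, 8, 8, 8]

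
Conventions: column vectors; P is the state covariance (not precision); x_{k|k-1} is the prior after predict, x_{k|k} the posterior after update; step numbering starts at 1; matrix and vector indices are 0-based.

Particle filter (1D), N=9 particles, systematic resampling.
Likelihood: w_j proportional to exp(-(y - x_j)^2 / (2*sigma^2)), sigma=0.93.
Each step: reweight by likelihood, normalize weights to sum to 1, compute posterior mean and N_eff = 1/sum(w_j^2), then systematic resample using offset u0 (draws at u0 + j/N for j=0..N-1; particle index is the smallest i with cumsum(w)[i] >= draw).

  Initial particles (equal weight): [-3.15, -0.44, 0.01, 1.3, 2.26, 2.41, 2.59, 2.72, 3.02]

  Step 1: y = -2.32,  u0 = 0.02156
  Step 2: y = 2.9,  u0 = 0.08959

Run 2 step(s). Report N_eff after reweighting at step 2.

N_eff = 2.0000

step 1: w=[0.7947, 0.1534, 0.0513, 0.0006, 0.0000, 0.0000, 0.0000, 0.0000, 0.0000]  mean=-2.5694  Neff=1.5205  idx=[0, 0, 0, 0, 0, 0, 0, 1, 1]
step 2: w=[0.0000, 0.0000, 0.0000, 0.0000, 0.0000, 0.0000, 0.0000, 0.5000, 0.5000]  mean=-0.4400  Neff=2.0000  idx=[7, 7, 7, 7, 8, 8, 8, 8, 8]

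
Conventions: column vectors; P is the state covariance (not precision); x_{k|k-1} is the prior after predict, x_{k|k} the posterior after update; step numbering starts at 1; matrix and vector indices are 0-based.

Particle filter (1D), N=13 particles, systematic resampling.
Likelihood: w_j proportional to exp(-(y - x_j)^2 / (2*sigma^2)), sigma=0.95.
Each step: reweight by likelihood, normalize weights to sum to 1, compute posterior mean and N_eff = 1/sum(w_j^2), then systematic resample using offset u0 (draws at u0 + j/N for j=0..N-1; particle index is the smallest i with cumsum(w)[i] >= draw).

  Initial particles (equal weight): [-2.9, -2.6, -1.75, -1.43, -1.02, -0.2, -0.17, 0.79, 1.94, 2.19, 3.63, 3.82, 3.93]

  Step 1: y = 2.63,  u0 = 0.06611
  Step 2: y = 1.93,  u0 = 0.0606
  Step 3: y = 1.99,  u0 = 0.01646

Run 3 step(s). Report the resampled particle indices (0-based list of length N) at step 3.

resampled_idx = [0, 1, 1, 2, 3, 4, 5, 6, 7, 8, 8, 9, 10]

step 1: w=[0.0000, 0.0000, 0.0000, 0.0000, 0.0002, 0.0036, 0.0040, 0.0469, 0.2350, 0.2748, 0.1758, 0.1396, 0.1200]  mean=2.7363  Neff=5.0554  idx=[8, 8, 8, 9, 9, 9, 9, 10, 10, 11, 11, 12, 12]
step 2: w=[0.1290, 0.1290, 0.1290, 0.1243, 0.1243, 0.1243, 0.1243, 0.0260, 0.0260, 0.0178, 0.0178, 0.0141, 0.0141]  mean=2.2753  Neff=8.7641  idx=[0, 1, 1, 2, 2, 3, 4, 4, 5, 5, 6, 7, 11]
step 3: w=[0.0891, 0.0891, 0.0891, 0.0891, 0.0891, 0.0872, 0.0872, 0.0872, 0.0872, 0.0872, 0.0872, 0.0201, 0.0111]  mean=2.1269  Neff=11.6464  idx=[0, 1, 1, 2, 3, 4, 5, 6, 7, 8, 8, 9, 10]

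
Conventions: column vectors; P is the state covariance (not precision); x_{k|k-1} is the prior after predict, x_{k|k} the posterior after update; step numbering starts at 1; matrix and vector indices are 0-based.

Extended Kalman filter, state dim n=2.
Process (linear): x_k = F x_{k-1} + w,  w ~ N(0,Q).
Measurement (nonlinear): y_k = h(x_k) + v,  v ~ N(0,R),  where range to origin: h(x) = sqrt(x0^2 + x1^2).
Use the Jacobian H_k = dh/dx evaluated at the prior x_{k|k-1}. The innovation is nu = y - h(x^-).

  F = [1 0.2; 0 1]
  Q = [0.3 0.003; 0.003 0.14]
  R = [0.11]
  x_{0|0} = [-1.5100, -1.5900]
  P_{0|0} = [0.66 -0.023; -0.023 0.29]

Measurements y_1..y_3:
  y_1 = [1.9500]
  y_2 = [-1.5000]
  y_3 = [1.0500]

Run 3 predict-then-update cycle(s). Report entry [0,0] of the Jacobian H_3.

step 1: x^-=[-1.8280, -1.5900]  P^-=[0.9624 0.0380; 0.0380 0.4300]  H_jac=[-0.7545 -0.6563]  S=[0.8807]  K=[-0.8528; -0.3530]  nu=[-0.4727]  x^+=[-1.4248, -1.4231]  P^+=[0.3219 -0.2271; -0.2271 0.3203]
step 2: x^-=[-1.7095, -1.4231]  P^-=[0.5438 -0.1601; -0.1601 0.4603]  H_jac=[-0.7685 -0.6398]  S=[0.4622]  K=[-0.6827; -0.3710]  nu=[-3.7243]  x^+=[0.8331, -0.0415]  P^+=[0.3284 -0.2771; -0.2771 0.3967]
step 3: x^-=[0.8248, -0.0415]  P^-=[0.5334 -0.1948; -0.1948 0.5367]  H_jac=[0.9987 -0.0503]  S=[0.6630]  K=[0.8183; -0.3341]  nu=[0.2242]  x^+=[1.0082, -0.1164]  P^+=[0.0894 -0.0135; -0.0135 0.4626]

H_jac[0,0] = 0.9987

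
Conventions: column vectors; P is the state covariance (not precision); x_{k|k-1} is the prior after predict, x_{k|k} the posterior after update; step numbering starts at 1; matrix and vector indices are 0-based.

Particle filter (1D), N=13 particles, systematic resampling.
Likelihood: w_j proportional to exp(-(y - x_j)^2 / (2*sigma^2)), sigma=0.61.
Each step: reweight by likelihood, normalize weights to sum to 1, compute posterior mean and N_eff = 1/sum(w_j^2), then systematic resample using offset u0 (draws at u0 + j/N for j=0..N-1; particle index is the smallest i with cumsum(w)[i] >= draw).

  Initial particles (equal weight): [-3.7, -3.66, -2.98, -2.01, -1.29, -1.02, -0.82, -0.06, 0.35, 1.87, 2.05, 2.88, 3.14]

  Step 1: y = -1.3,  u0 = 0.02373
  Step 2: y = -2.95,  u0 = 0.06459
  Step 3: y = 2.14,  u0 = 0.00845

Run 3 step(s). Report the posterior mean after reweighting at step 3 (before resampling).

post_mean = -1.0623

step 1: w=[0.0001, 0.0002, 0.0068, 0.1531, 0.3014, 0.2713, 0.2212, 0.0382, 0.0078, 0.0000, 0.0000, 0.0000, 0.0000]  mean=-1.1755  Neff=4.1955  idx=[3, 3, 4, 4, 4, 4, 5, 5, 5, 5, 6, 6, 6]
step 2: w=[0.4110, 0.4110, 0.0332, 0.0332, 0.0332, 0.0332, 0.0090, 0.0090, 0.0090, 0.0090, 0.0030, 0.0030, 0.0030]  mean=-1.8678  Neff=2.9194  idx=[0, 0, 0, 0, 0, 1, 1, 1, 1, 1, 2, 4, 9]
step 3: w=[0.0001, 0.0001, 0.0001, 0.0001, 0.0001, 0.0001, 0.0001, 0.0001, 0.0001, 0.0001, 0.0773, 0.0773, 0.8448]  mean=-1.0623  Neff=1.3780  idx=[10, 11, 12, 12, 12, 12, 12, 12, 12, 12, 12, 12, 12]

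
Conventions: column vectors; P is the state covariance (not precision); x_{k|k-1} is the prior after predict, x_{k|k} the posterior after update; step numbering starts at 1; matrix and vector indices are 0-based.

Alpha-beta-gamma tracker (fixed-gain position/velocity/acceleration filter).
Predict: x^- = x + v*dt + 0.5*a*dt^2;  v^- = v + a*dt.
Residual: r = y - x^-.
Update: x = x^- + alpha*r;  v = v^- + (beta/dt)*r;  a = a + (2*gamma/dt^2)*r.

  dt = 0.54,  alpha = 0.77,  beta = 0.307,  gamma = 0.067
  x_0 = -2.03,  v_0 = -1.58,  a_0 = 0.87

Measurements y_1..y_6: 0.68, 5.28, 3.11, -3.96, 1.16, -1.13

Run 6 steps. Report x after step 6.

step 1: x_pred=-2.7564  r=3.4364  x^+=-0.1104  v^+=0.8434  a^+=2.4491
step 2: x_pred=0.7022  r=4.5778  x^+=4.2271  v^+=4.7685  a^+=4.5528
step 3: x_pred=7.4659  r=-4.3559  x^+=4.1119  v^+=4.7506  a^+=2.5511
step 4: x_pred=7.0491  r=-11.0091  x^+=-1.4279  v^+=-0.1307  a^+=-2.5080
step 5: x_pred=-1.8641  r=3.0241  x^+=0.4645  v^+=0.2343  a^+=-1.1183
step 6: x_pred=0.4279  r=-1.5579  x^+=-0.7717  v^+=-1.2553  a^+=-1.8342

x_post = -0.7717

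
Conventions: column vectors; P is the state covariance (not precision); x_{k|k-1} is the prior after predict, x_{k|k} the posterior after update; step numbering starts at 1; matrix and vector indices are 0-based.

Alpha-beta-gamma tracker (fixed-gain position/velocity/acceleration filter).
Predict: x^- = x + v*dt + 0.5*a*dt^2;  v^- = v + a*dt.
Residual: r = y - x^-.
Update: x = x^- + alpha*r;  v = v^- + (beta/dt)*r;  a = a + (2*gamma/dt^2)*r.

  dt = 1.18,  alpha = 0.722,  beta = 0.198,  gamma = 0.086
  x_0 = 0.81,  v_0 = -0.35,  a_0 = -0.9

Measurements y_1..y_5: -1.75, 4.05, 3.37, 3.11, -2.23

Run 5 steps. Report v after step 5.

step 1: x_pred=-0.2296  r=-1.5204  x^+=-1.3273  v^+=-1.6671  a^+=-1.0878
step 2: x_pred=-4.0519  r=8.1019  x^+=1.7977  v^+=-1.5913  a^+=-0.0870
step 3: x_pred=-0.1406  r=3.5106  x^+=2.3941  v^+=-1.1049  a^+=0.3466
step 4: x_pred=1.3316  r=1.7784  x^+=2.6156  v^+=-0.3974  a^+=0.5663
step 5: x_pred=2.5409  r=-4.7709  x^+=-0.9037  v^+=-0.5297  a^+=-0.0230

v_post = -0.5297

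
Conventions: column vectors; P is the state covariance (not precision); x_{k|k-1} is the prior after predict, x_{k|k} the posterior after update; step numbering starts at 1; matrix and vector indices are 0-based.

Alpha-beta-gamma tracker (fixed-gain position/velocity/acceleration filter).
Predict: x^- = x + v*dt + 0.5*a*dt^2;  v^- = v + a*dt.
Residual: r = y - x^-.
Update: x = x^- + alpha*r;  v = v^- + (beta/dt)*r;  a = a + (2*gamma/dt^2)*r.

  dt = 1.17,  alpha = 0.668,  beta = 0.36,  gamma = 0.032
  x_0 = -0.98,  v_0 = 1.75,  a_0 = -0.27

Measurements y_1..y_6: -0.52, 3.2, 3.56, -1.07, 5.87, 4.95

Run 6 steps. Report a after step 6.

a_post = -0.1509

step 1: x_pred=0.8827  r=-1.4027  x^+=-0.0543  v^+=1.0025  a^+=-0.3356
step 2: x_pred=0.8889  r=2.3111  x^+=2.4327  v^+=1.3210  a^+=-0.2275
step 3: x_pred=3.8225  r=-0.2625  x^+=3.6472  v^+=0.9740  a^+=-0.2398
step 4: x_pred=4.6226  r=-5.6926  x^+=0.8199  v^+=-1.0582  a^+=-0.5059
step 5: x_pred=-0.7644  r=6.6344  x^+=3.6674  v^+=0.3912  a^+=-0.1958
step 6: x_pred=3.9911  r=0.9589  x^+=4.6317  v^+=0.4572  a^+=-0.1509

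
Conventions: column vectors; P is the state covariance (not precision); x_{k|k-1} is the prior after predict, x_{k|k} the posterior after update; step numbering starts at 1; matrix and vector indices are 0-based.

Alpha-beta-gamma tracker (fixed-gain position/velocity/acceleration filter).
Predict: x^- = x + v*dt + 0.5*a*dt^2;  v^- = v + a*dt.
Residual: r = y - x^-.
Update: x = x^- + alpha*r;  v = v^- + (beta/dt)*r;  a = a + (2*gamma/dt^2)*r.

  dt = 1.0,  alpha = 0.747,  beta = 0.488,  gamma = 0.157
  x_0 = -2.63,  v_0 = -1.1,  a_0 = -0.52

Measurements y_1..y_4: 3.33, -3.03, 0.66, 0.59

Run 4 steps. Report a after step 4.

step 1: x_pred=-3.9900  r=7.3200  x^+=1.4780  v^+=1.9522  a^+=1.7785
step 2: x_pred=4.3194  r=-7.3494  x^+=-1.1706  v^+=0.1441  a^+=-0.5292
step 3: x_pred=-1.2911  r=1.9511  x^+=0.1664  v^+=0.5670  a^+=0.0834
step 4: x_pred=0.7751  r=-0.1851  x^+=0.6368  v^+=0.5601  a^+=0.0253

a_post = 0.0253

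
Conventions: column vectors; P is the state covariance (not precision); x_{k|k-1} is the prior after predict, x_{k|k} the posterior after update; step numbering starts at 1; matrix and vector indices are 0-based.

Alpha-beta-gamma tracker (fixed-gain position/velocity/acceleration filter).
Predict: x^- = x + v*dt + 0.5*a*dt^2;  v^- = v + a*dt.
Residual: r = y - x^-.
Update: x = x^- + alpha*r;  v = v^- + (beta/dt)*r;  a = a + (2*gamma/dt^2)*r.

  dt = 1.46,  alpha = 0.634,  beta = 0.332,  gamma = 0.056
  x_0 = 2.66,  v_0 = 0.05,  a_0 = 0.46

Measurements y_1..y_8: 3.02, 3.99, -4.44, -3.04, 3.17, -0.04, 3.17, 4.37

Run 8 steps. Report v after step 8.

v_post = 1.4378

step 1: x_pred=3.2233  r=-0.2033  x^+=3.0944  v^+=0.6754  a^+=0.4493
step 2: x_pred=4.5593  r=-0.5693  x^+=4.1984  v^+=1.2019  a^+=0.4194
step 3: x_pred=6.4002  r=-10.8402  x^+=-0.4725  v^+=-0.6508  a^+=-0.1502
step 4: x_pred=-1.5827  r=-1.4573  x^+=-2.5066  v^+=-1.2014  a^+=-0.2267
step 5: x_pred=-4.5023  r=7.6723  x^+=0.3619  v^+=0.2122  a^+=0.1764
step 6: x_pred=0.8598  r=-0.8998  x^+=0.2893  v^+=0.2651  a^+=0.1291
step 7: x_pred=0.8140  r=2.3560  x^+=2.3077  v^+=0.9894  a^+=0.2529
step 8: x_pred=4.0218  r=0.3482  x^+=4.2425  v^+=1.4378  a^+=0.2712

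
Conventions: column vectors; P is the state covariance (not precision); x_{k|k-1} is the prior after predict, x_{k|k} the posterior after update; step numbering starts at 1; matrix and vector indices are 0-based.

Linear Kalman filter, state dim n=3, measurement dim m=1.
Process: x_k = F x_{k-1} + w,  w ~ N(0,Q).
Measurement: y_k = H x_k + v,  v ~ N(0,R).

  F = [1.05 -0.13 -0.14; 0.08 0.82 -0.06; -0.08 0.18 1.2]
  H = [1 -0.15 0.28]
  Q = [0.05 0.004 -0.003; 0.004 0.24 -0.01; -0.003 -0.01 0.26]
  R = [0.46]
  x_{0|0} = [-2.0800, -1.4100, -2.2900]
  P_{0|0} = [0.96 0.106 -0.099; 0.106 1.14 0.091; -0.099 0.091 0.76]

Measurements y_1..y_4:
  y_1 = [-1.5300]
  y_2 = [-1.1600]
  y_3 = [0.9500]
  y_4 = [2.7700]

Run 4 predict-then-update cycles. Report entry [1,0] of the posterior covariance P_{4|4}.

step 1: x^-=[-1.6801, -1.1852, -2.8354]  P^-=[1.1460 0.0573 -0.3592; 0.0573 1.0213 0.1706; -0.3592 0.1706 1.4527]  S=[1.5103]  K=[0.6866; -0.0319; 0.0146]  nu=[0.7662]  x^+=[-1.1540, -1.2096, -2.8242]  P^+=[0.4342 0.0903 -0.3743; 0.0903 1.0198 0.1713; -0.3743 0.1713 1.4524]
step 2: x^-=[-0.6591, -0.9148, -3.5145]  P^-=[0.6660 0.0303 -0.7962; 0.0303 0.9323 0.1575; -0.7962 0.1575 2.5306]  S=[0.8772]  K=[0.4999; -0.0747; -0.1268]  nu=[0.3459]  x^+=[-0.4862, -0.9406, -3.5584]  P^+=[0.4468 0.0630 -0.7406; 0.0630 0.9274 0.1492; -0.7406 0.1492 2.5165]
step 3: x^-=[0.1100, -0.5967, -4.4005]  P^-=[0.8135 0.0564 -1.4409; 0.0564 0.8762 0.0101; -1.4409 0.0101 4.1214]  S=[0.7917]  K=[0.5073; -0.0912; -0.3643]  nu=[1.9826]  x^+=[1.1157, -0.7775, -5.1227]  P^+=[0.6098 0.0930 -1.2946; 0.0930 0.8696 -0.0162; -1.2946 -0.0162 4.0164]
step 4: x^-=[1.9898, -0.2410, -6.3764]  P^-=[1.1703 0.1732 -2.3735; 0.1732 0.8693 -0.3257; -2.3735 -0.3257 6.3146]  S=[0.7912]  K=[0.6064; -0.0612; -0.7035]  nu=[2.5295]  x^+=[3.5236, -0.3958, -8.1558]  P^+=[0.8794 0.2025 -2.0360; 0.2025 0.8664 -0.3598; -2.0360 -0.3598 5.9230]

P_post[1,0] = 0.2025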